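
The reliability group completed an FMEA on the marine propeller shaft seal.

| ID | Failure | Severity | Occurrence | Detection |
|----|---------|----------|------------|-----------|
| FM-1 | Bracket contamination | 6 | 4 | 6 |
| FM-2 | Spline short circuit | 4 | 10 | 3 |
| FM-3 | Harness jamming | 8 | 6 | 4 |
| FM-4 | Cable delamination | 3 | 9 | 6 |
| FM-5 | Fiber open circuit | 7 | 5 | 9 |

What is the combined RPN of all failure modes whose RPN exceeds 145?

669

RPN = Severity × Occurrence × Detection:
  FM-1: 6 × 4 × 6 = 144
  FM-2: 4 × 10 × 3 = 120
  FM-3: 8 × 6 × 4 = 192
  FM-4: 3 × 9 × 6 = 162
  FM-5: 7 × 5 × 9 = 315
RPN > 145: FM-3 (192), FM-4 (162), FM-5 (315).
Sum: 192 + 162 + 315 = 669.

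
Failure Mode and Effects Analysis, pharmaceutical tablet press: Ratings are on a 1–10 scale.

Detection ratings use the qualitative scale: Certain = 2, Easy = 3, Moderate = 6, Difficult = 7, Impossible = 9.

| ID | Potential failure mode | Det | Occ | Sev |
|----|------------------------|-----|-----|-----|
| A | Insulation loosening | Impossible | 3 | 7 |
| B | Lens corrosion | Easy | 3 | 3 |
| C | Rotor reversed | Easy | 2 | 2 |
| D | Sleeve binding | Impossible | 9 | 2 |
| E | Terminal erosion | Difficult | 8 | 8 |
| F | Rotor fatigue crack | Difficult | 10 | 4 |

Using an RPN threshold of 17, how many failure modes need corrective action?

5

RPN = Severity × Occurrence × Detection:
  A: 7 × 3 × 9 = 189
  B: 3 × 3 × 3 = 27
  C: 2 × 2 × 3 = 12
  D: 2 × 9 × 9 = 162
  E: 8 × 8 × 7 = 448
  F: 4 × 10 × 7 = 280
Modes with RPN ≥ 17: A (189), B (27), D (162), E (448), F (280) → 5.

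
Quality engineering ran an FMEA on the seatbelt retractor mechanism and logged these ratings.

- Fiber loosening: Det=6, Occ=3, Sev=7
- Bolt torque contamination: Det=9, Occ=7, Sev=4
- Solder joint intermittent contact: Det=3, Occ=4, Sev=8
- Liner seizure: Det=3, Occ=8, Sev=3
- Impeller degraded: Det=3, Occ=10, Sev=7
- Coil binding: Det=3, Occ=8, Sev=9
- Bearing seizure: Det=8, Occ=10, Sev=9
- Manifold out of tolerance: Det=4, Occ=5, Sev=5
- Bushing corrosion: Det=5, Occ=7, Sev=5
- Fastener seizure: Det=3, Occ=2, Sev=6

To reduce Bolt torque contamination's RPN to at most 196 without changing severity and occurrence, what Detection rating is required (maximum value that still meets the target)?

7

Bolt torque contamination: S=4, O=7, D=9 → current RPN = 252.
Fixed product = 28. Need 28 × D ≤ 196, so D ≤ 196/28 = 7.00.
Maximum integer Detection rating = 7 (gives RPN 196; D=8 would give 224 > 196).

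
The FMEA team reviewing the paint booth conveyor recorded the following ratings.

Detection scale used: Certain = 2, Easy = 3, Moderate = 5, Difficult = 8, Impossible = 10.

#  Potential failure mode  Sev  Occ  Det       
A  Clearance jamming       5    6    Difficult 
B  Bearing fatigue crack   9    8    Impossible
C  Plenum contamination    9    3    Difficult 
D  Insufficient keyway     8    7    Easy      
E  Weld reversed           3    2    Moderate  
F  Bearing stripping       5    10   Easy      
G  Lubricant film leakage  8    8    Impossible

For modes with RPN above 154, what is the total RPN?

1984

RPN = Severity × Occurrence × Detection:
  A: 5 × 6 × 8 = 240
  B: 9 × 8 × 10 = 720
  C: 9 × 3 × 8 = 216
  D: 8 × 7 × 3 = 168
  E: 3 × 2 × 5 = 30
  F: 5 × 10 × 3 = 150
  G: 8 × 8 × 10 = 640
RPN > 154: A (240), B (720), C (216), D (168), G (640).
Sum: 240 + 720 + 216 + 168 + 640 = 1984.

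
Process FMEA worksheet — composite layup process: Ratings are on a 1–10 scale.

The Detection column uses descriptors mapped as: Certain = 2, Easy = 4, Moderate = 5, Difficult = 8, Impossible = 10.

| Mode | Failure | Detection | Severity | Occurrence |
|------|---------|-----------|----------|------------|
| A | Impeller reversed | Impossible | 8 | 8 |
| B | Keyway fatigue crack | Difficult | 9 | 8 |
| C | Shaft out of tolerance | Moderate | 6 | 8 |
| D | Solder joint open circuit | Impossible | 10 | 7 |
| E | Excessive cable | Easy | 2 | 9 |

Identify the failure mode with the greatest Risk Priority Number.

D

RPN = Severity × Occurrence × Detection:
  A: 8 × 8 × 10 = 640
  B: 9 × 8 × 8 = 576
  C: 6 × 8 × 5 = 240
  D: 10 × 7 × 10 = 700
  E: 2 × 9 × 4 = 72
Highest RPN is 700 → D.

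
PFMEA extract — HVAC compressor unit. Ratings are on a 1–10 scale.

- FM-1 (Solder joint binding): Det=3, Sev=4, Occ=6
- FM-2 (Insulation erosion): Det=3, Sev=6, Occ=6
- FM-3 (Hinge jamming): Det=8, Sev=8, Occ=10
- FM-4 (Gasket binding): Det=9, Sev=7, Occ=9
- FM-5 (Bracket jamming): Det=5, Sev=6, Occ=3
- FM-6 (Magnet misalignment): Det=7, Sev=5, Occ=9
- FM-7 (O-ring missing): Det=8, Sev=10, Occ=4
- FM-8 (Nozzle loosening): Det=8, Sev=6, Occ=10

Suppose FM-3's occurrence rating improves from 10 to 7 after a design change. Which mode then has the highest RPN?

RPN = Severity × Occurrence × Detection:
  FM-1: 4 × 6 × 3 = 72
  FM-2: 6 × 6 × 3 = 108
  FM-3: 8 × 10 × 8 = 640
  FM-4: 7 × 9 × 9 = 567
  FM-5: 6 × 3 × 5 = 90
  FM-6: 5 × 9 × 7 = 315
  FM-7: 10 × 4 × 8 = 320
  FM-8: 6 × 10 × 8 = 480
After action: FM-3 → 8 × 7 × 8 = 448.
Revised RPNs: FM-4=567, FM-8=480, FM-3=448, FM-7=320, FM-6=315, FM-2=108, FM-5=90, FM-1=72.
Highest is now FM-4 (567).

FM-4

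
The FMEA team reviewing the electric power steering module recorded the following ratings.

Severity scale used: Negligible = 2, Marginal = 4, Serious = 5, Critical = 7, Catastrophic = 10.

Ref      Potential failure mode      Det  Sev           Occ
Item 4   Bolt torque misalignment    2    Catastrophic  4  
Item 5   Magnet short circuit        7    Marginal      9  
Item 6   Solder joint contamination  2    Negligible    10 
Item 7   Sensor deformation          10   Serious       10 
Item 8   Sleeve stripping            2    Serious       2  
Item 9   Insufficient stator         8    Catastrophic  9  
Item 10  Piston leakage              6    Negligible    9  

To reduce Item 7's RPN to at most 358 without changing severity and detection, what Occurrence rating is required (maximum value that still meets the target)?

7

Item 7: S=5, O=10, D=10 → current RPN = 500.
Fixed product = 50. Need 50 × O ≤ 358, so O ≤ 358/50 = 7.16.
Maximum integer Occurrence rating = 7 (gives RPN 350; O=8 would give 400 > 358).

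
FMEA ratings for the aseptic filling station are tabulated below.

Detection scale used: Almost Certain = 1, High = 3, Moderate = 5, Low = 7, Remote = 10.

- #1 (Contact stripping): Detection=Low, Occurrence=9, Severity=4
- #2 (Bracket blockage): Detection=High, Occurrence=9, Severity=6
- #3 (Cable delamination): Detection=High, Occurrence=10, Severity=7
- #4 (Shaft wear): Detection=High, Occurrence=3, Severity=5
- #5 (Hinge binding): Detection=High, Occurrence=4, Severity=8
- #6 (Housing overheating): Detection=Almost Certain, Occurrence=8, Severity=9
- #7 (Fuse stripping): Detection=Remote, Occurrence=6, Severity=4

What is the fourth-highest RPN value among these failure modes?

RPN = Severity × Occurrence × Detection:
  #1: 4 × 9 × 7 = 252
  #2: 6 × 9 × 3 = 162
  #3: 7 × 10 × 3 = 210
  #4: 5 × 3 × 3 = 45
  #5: 8 × 4 × 3 = 96
  #6: 9 × 8 × 1 = 72
  #7: 4 × 6 × 10 = 240
Sorted descending: 252, 240, 210, 162, 96, 72, 45.
The fourth-highest RPN is 162 (#2).

162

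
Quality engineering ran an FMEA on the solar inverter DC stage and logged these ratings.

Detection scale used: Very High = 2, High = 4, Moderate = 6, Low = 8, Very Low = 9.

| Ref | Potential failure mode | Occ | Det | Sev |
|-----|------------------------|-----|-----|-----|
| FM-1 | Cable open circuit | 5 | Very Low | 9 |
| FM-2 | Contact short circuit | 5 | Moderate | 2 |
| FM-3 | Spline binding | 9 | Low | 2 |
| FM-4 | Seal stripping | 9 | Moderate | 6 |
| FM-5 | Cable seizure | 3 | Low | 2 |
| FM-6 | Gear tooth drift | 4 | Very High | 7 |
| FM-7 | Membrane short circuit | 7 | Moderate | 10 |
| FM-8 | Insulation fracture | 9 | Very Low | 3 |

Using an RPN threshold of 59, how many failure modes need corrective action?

6

RPN = Severity × Occurrence × Detection:
  FM-1: 9 × 5 × 9 = 405
  FM-2: 2 × 5 × 6 = 60
  FM-3: 2 × 9 × 8 = 144
  FM-4: 6 × 9 × 6 = 324
  FM-5: 2 × 3 × 8 = 48
  FM-6: 7 × 4 × 2 = 56
  FM-7: 10 × 7 × 6 = 420
  FM-8: 3 × 9 × 9 = 243
Modes with RPN ≥ 59: FM-1 (405), FM-2 (60), FM-3 (144), FM-4 (324), FM-7 (420), FM-8 (243) → 6.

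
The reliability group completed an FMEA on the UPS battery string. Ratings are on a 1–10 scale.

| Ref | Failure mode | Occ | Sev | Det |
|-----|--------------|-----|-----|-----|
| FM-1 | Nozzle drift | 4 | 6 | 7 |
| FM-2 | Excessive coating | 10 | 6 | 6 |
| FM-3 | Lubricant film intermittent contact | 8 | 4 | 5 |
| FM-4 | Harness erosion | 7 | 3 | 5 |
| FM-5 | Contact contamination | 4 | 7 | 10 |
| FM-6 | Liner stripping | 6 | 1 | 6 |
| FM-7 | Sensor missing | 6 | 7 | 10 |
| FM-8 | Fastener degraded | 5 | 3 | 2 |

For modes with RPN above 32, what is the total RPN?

1529

RPN = Severity × Occurrence × Detection:
  FM-1: 6 × 4 × 7 = 168
  FM-2: 6 × 10 × 6 = 360
  FM-3: 4 × 8 × 5 = 160
  FM-4: 3 × 7 × 5 = 105
  FM-5: 7 × 4 × 10 = 280
  FM-6: 1 × 6 × 6 = 36
  FM-7: 7 × 6 × 10 = 420
  FM-8: 3 × 5 × 2 = 30
RPN > 32: FM-1 (168), FM-2 (360), FM-3 (160), FM-4 (105), FM-5 (280), FM-6 (36), FM-7 (420).
Sum: 168 + 360 + 160 + 105 + 280 + 36 + 420 = 1529.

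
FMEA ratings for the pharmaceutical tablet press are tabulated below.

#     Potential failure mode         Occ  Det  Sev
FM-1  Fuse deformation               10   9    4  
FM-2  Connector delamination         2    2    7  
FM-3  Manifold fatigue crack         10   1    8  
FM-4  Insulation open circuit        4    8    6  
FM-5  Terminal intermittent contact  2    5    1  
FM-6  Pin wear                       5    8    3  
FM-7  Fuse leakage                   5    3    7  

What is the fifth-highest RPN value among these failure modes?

80

RPN = Severity × Occurrence × Detection:
  FM-1: 4 × 10 × 9 = 360
  FM-2: 7 × 2 × 2 = 28
  FM-3: 8 × 10 × 1 = 80
  FM-4: 6 × 4 × 8 = 192
  FM-5: 1 × 2 × 5 = 10
  FM-6: 3 × 5 × 8 = 120
  FM-7: 7 × 5 × 3 = 105
Sorted descending: 360, 192, 120, 105, 80, 28, 10.
The fifth-highest RPN is 80 (FM-3).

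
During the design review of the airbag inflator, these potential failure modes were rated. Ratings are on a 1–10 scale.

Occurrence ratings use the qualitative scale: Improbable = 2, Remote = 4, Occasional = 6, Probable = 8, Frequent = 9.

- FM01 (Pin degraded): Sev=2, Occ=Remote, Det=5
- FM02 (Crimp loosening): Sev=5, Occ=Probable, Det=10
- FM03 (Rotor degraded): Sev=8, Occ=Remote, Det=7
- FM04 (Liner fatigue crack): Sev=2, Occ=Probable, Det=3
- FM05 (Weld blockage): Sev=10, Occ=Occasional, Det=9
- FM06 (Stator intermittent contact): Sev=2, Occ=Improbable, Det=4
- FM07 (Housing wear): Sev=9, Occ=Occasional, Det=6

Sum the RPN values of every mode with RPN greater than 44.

RPN = Severity × Occurrence × Detection:
  FM01: 2 × 4 × 5 = 40
  FM02: 5 × 8 × 10 = 400
  FM03: 8 × 4 × 7 = 224
  FM04: 2 × 8 × 3 = 48
  FM05: 10 × 6 × 9 = 540
  FM06: 2 × 2 × 4 = 16
  FM07: 9 × 6 × 6 = 324
RPN > 44: FM02 (400), FM03 (224), FM04 (48), FM05 (540), FM07 (324).
Sum: 400 + 224 + 48 + 540 + 324 = 1536.

1536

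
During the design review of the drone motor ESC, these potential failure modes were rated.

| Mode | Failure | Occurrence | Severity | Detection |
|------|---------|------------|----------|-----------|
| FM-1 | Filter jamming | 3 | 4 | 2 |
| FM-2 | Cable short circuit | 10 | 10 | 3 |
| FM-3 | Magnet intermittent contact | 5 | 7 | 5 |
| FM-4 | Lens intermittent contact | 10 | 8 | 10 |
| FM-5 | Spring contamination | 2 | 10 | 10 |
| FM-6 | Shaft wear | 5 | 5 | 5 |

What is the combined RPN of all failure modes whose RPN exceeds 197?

1300

RPN = Severity × Occurrence × Detection:
  FM-1: 4 × 3 × 2 = 24
  FM-2: 10 × 10 × 3 = 300
  FM-3: 7 × 5 × 5 = 175
  FM-4: 8 × 10 × 10 = 800
  FM-5: 10 × 2 × 10 = 200
  FM-6: 5 × 5 × 5 = 125
RPN > 197: FM-2 (300), FM-4 (800), FM-5 (200).
Sum: 300 + 800 + 200 = 1300.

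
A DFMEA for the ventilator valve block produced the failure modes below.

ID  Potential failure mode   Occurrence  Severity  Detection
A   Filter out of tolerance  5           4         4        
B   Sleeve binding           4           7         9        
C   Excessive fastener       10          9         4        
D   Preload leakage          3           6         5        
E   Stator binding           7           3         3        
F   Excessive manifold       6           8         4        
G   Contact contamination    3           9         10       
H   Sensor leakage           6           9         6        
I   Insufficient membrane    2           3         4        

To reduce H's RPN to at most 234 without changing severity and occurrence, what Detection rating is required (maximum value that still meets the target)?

4

H: S=9, O=6, D=6 → current RPN = 324.
Fixed product = 54. Need 54 × D ≤ 234, so D ≤ 234/54 = 4.33.
Maximum integer Detection rating = 4 (gives RPN 216; D=5 would give 270 > 234).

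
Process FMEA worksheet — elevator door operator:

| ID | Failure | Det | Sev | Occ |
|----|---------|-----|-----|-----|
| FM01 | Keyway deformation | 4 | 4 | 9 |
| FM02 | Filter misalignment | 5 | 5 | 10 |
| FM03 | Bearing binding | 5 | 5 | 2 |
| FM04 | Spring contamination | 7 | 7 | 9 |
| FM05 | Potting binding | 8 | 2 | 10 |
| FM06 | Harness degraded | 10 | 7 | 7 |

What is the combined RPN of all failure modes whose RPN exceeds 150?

1341

RPN = Severity × Occurrence × Detection:
  FM01: 4 × 9 × 4 = 144
  FM02: 5 × 10 × 5 = 250
  FM03: 5 × 2 × 5 = 50
  FM04: 7 × 9 × 7 = 441
  FM05: 2 × 10 × 8 = 160
  FM06: 7 × 7 × 10 = 490
RPN > 150: FM02 (250), FM04 (441), FM05 (160), FM06 (490).
Sum: 250 + 441 + 160 + 490 = 1341.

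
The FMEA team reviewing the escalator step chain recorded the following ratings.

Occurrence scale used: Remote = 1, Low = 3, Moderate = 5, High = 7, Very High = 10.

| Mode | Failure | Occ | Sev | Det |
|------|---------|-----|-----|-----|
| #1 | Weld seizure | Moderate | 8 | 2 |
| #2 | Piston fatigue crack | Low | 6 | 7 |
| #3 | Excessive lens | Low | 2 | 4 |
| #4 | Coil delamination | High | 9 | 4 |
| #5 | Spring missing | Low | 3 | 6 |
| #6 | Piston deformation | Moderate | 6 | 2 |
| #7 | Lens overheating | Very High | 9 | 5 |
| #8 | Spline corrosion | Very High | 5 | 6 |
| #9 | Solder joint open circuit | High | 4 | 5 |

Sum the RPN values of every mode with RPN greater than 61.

RPN = Severity × Occurrence × Detection:
  #1: 8 × 5 × 2 = 80
  #2: 6 × 3 × 7 = 126
  #3: 2 × 3 × 4 = 24
  #4: 9 × 7 × 4 = 252
  #5: 3 × 3 × 6 = 54
  #6: 6 × 5 × 2 = 60
  #7: 9 × 10 × 5 = 450
  #8: 5 × 10 × 6 = 300
  #9: 4 × 7 × 5 = 140
RPN > 61: #1 (80), #2 (126), #4 (252), #7 (450), #8 (300), #9 (140).
Sum: 80 + 126 + 252 + 450 + 300 + 140 = 1348.

1348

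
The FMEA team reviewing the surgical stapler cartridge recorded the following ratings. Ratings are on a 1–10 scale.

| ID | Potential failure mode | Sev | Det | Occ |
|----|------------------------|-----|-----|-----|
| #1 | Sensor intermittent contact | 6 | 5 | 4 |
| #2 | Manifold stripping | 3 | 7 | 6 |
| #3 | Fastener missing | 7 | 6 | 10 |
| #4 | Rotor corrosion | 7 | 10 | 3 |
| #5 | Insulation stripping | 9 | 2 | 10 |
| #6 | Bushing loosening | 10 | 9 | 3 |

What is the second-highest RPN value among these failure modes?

270

RPN = Severity × Occurrence × Detection:
  #1: 6 × 4 × 5 = 120
  #2: 3 × 6 × 7 = 126
  #3: 7 × 10 × 6 = 420
  #4: 7 × 3 × 10 = 210
  #5: 9 × 10 × 2 = 180
  #6: 10 × 3 × 9 = 270
Sorted descending: 420, 270, 210, 180, 126, 120.
The second-highest RPN is 270 (#6).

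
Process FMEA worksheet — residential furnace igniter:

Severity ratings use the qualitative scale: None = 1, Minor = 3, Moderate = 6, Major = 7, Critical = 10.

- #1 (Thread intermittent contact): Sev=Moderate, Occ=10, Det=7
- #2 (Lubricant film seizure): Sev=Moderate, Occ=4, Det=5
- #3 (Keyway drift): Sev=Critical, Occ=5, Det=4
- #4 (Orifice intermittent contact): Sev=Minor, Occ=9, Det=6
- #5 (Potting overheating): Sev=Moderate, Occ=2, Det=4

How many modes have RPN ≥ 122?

RPN = Severity × Occurrence × Detection:
  #1: 6 × 10 × 7 = 420
  #2: 6 × 4 × 5 = 120
  #3: 10 × 5 × 4 = 200
  #4: 3 × 9 × 6 = 162
  #5: 6 × 2 × 4 = 48
Modes with RPN ≥ 122: #1 (420), #3 (200), #4 (162) → 3.

3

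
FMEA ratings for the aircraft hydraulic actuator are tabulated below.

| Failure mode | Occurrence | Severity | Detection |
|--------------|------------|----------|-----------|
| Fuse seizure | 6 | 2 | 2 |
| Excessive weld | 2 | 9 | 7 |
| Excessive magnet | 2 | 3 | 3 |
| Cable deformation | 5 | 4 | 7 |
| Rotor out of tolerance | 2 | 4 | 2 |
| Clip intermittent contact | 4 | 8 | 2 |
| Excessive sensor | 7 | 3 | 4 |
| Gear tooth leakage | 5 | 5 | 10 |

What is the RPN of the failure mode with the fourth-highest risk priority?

RPN = Severity × Occurrence × Detection:
  Fuse seizure: 2 × 6 × 2 = 24
  Excessive weld: 9 × 2 × 7 = 126
  Excessive magnet: 3 × 2 × 3 = 18
  Cable deformation: 4 × 5 × 7 = 140
  Rotor out of tolerance: 4 × 2 × 2 = 16
  Clip intermittent contact: 8 × 4 × 2 = 64
  Excessive sensor: 3 × 7 × 4 = 84
  Gear tooth leakage: 5 × 5 × 10 = 250
Sorted descending: 250, 140, 126, 84, 64, 24, 18, 16.
The fourth-highest RPN is 84 (Excessive sensor).

84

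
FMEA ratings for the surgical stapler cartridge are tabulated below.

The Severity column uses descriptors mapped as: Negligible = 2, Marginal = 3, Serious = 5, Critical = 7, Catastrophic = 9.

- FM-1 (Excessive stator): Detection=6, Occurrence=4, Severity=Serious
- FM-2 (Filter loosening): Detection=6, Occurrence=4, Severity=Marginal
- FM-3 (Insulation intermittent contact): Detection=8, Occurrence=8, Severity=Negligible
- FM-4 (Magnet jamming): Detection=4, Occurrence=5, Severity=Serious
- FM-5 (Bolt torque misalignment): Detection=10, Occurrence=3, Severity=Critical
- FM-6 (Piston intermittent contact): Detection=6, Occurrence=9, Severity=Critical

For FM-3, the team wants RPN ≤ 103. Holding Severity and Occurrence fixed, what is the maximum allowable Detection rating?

6

FM-3: S=2, O=8, D=8 → current RPN = 128.
Fixed product = 16. Need 16 × D ≤ 103, so D ≤ 103/16 = 6.44.
Maximum integer Detection rating = 6 (gives RPN 96; D=7 would give 112 > 103).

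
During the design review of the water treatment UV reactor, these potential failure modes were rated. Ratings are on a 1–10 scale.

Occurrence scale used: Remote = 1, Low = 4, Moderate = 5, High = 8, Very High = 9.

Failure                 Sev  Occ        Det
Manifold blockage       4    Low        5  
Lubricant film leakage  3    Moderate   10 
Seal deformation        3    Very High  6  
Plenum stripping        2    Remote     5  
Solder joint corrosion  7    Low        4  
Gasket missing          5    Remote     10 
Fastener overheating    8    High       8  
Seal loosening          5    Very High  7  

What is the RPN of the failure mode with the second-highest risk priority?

315

RPN = Severity × Occurrence × Detection:
  Manifold blockage: 4 × 4 × 5 = 80
  Lubricant film leakage: 3 × 5 × 10 = 150
  Seal deformation: 3 × 9 × 6 = 162
  Plenum stripping: 2 × 1 × 5 = 10
  Solder joint corrosion: 7 × 4 × 4 = 112
  Gasket missing: 5 × 1 × 10 = 50
  Fastener overheating: 8 × 8 × 8 = 512
  Seal loosening: 5 × 9 × 7 = 315
Sorted descending: 512, 315, 162, 150, 112, 80, 50, 10.
The second-highest RPN is 315 (Seal loosening).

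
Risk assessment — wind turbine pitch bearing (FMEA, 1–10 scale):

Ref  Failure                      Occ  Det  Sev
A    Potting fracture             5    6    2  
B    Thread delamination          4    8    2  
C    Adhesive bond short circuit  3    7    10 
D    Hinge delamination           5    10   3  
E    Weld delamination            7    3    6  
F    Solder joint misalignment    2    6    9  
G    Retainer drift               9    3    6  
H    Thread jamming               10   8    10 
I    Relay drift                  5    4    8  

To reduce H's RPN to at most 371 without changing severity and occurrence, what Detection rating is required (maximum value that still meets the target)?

H: S=10, O=10, D=8 → current RPN = 800.
Fixed product = 100. Need 100 × D ≤ 371, so D ≤ 371/100 = 3.71.
Maximum integer Detection rating = 3 (gives RPN 300; D=4 would give 400 > 371).

3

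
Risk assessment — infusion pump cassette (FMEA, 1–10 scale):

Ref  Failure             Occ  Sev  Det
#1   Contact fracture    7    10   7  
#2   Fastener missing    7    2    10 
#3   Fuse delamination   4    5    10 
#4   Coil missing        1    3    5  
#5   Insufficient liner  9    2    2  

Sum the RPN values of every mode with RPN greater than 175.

RPN = Severity × Occurrence × Detection:
  #1: 10 × 7 × 7 = 490
  #2: 2 × 7 × 10 = 140
  #3: 5 × 4 × 10 = 200
  #4: 3 × 1 × 5 = 15
  #5: 2 × 9 × 2 = 36
RPN > 175: #1 (490), #3 (200).
Sum: 490 + 200 = 690.

690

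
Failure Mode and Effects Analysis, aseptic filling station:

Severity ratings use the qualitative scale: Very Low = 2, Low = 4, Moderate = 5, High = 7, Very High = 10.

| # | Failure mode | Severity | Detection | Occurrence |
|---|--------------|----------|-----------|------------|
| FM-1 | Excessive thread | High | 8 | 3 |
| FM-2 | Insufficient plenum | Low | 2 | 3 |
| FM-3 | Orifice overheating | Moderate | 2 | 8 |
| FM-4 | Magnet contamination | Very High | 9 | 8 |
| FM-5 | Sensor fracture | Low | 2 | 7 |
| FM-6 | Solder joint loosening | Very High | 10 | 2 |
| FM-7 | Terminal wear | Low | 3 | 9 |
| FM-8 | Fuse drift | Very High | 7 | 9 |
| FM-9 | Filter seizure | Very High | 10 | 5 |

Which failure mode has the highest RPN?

FM-4

RPN = Severity × Occurrence × Detection:
  FM-1: 7 × 3 × 8 = 168
  FM-2: 4 × 3 × 2 = 24
  FM-3: 5 × 8 × 2 = 80
  FM-4: 10 × 8 × 9 = 720
  FM-5: 4 × 7 × 2 = 56
  FM-6: 10 × 2 × 10 = 200
  FM-7: 4 × 9 × 3 = 108
  FM-8: 10 × 9 × 7 = 630
  FM-9: 10 × 5 × 10 = 500
Highest RPN is 720 → FM-4.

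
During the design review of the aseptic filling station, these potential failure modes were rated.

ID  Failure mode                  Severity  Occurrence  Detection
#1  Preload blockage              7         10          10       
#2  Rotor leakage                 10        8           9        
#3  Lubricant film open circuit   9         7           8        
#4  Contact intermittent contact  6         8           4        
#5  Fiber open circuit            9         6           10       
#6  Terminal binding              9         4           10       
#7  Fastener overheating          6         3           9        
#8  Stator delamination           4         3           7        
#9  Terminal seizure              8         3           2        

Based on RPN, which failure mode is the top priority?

#2

RPN = Severity × Occurrence × Detection:
  #1: 7 × 10 × 10 = 700
  #2: 10 × 8 × 9 = 720
  #3: 9 × 7 × 8 = 504
  #4: 6 × 8 × 4 = 192
  #5: 9 × 6 × 10 = 540
  #6: 9 × 4 × 10 = 360
  #7: 6 × 3 × 9 = 162
  #8: 4 × 3 × 7 = 84
  #9: 8 × 3 × 2 = 48
Highest RPN is 720 → #2.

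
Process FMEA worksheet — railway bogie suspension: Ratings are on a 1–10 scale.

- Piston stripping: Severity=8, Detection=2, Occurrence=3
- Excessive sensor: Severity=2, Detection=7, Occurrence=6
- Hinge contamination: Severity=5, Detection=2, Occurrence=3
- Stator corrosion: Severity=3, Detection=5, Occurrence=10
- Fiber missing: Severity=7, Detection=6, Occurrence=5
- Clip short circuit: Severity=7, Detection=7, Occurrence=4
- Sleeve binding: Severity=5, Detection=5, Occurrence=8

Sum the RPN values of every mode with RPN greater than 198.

RPN = Severity × Occurrence × Detection:
  Piston stripping: 8 × 3 × 2 = 48
  Excessive sensor: 2 × 6 × 7 = 84
  Hinge contamination: 5 × 3 × 2 = 30
  Stator corrosion: 3 × 10 × 5 = 150
  Fiber missing: 7 × 5 × 6 = 210
  Clip short circuit: 7 × 4 × 7 = 196
  Sleeve binding: 5 × 8 × 5 = 200
RPN > 198: Fiber missing (210), Sleeve binding (200).
Sum: 210 + 200 = 410.

410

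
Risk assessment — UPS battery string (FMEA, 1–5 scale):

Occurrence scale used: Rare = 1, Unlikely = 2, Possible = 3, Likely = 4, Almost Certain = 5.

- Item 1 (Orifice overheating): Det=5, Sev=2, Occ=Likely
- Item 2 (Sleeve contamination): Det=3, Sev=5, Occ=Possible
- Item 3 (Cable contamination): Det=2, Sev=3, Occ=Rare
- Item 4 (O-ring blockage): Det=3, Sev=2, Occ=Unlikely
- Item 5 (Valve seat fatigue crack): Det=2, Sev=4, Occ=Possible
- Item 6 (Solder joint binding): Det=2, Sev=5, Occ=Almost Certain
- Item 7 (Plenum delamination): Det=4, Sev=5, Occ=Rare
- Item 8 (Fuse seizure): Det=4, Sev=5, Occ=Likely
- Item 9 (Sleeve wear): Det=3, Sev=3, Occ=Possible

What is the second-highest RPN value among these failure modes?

50

RPN = Severity × Occurrence × Detection:
  Item 1: 2 × 4 × 5 = 40
  Item 2: 5 × 3 × 3 = 45
  Item 3: 3 × 1 × 2 = 6
  Item 4: 2 × 2 × 3 = 12
  Item 5: 4 × 3 × 2 = 24
  Item 6: 5 × 5 × 2 = 50
  Item 7: 5 × 1 × 4 = 20
  Item 8: 5 × 4 × 4 = 80
  Item 9: 3 × 3 × 3 = 27
Sorted descending: 80, 50, 45, 40, 27, 24, 20, 12, 6.
The second-highest RPN is 50 (Item 6).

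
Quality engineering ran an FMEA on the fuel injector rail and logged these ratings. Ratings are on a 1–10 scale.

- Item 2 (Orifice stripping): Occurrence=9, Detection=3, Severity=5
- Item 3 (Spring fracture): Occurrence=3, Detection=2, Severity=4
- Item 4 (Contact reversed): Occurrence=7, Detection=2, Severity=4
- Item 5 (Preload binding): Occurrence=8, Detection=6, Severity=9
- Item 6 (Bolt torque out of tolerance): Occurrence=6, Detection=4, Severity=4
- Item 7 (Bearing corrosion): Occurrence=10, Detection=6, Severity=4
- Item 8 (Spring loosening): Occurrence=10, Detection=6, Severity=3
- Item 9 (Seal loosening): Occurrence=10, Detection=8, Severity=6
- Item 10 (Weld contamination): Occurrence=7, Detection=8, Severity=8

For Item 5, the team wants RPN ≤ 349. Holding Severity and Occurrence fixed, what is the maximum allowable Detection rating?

Item 5: S=9, O=8, D=6 → current RPN = 432.
Fixed product = 72. Need 72 × D ≤ 349, so D ≤ 349/72 = 4.85.
Maximum integer Detection rating = 4 (gives RPN 288; D=5 would give 360 > 349).

4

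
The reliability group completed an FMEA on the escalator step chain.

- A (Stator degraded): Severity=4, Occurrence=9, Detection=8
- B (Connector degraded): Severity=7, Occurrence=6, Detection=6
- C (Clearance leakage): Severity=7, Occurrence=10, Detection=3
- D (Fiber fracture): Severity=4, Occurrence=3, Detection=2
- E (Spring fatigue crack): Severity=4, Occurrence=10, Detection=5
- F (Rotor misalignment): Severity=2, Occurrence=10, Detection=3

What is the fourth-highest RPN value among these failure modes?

RPN = Severity × Occurrence × Detection:
  A: 4 × 9 × 8 = 288
  B: 7 × 6 × 6 = 252
  C: 7 × 10 × 3 = 210
  D: 4 × 3 × 2 = 24
  E: 4 × 10 × 5 = 200
  F: 2 × 10 × 3 = 60
Sorted descending: 288, 252, 210, 200, 60, 24.
The fourth-highest RPN is 200 (E).

200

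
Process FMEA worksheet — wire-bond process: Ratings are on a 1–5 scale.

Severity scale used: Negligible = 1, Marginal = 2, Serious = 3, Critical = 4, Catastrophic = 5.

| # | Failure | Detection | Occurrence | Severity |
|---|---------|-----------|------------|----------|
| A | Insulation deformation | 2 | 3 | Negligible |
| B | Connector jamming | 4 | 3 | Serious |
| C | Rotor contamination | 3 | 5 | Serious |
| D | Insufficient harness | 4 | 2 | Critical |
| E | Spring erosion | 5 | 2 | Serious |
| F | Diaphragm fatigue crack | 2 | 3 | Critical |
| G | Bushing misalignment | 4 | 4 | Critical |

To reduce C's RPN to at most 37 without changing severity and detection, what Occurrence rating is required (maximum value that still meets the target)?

C: S=3, O=5, D=3 → current RPN = 45.
Fixed product = 9. Need 9 × O ≤ 37, so O ≤ 37/9 = 4.11.
Maximum integer Occurrence rating = 4 (gives RPN 36; O=5 would give 45 > 37).

4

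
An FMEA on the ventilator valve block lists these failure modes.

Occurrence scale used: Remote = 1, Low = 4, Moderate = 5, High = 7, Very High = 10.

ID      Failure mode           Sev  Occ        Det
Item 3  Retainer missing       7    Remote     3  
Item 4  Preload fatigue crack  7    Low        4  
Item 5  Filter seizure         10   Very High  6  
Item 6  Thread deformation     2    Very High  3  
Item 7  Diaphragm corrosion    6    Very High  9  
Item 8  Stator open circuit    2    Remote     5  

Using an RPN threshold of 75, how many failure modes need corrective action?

RPN = Severity × Occurrence × Detection:
  Item 3: 7 × 1 × 3 = 21
  Item 4: 7 × 4 × 4 = 112
  Item 5: 10 × 10 × 6 = 600
  Item 6: 2 × 10 × 3 = 60
  Item 7: 6 × 10 × 9 = 540
  Item 8: 2 × 1 × 5 = 10
Modes with RPN ≥ 75: Item 4 (112), Item 5 (600), Item 7 (540) → 3.

3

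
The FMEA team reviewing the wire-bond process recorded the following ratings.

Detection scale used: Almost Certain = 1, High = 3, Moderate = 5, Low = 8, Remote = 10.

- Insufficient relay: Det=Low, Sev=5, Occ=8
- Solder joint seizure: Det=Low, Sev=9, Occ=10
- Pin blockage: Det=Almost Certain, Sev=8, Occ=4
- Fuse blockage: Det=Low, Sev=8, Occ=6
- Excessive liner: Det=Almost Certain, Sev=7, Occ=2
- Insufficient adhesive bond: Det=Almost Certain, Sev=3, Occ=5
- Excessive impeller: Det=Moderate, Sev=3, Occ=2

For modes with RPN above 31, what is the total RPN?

1456

RPN = Severity × Occurrence × Detection:
  Insufficient relay: 5 × 8 × 8 = 320
  Solder joint seizure: 9 × 10 × 8 = 720
  Pin blockage: 8 × 4 × 1 = 32
  Fuse blockage: 8 × 6 × 8 = 384
  Excessive liner: 7 × 2 × 1 = 14
  Insufficient adhesive bond: 3 × 5 × 1 = 15
  Excessive impeller: 3 × 2 × 5 = 30
RPN > 31: Insufficient relay (320), Solder joint seizure (720), Pin blockage (32), Fuse blockage (384).
Sum: 320 + 720 + 32 + 384 = 1456.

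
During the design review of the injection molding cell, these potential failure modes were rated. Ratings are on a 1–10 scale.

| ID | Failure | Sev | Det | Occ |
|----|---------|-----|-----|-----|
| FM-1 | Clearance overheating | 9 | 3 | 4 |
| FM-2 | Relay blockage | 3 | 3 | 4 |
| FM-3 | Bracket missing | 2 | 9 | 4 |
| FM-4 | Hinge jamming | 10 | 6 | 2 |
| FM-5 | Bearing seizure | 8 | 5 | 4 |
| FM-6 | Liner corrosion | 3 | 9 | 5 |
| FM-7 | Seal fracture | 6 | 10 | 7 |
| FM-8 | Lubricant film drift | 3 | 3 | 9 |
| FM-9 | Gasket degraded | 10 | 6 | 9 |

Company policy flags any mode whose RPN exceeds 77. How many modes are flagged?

7

RPN = Severity × Occurrence × Detection:
  FM-1: 9 × 4 × 3 = 108
  FM-2: 3 × 4 × 3 = 36
  FM-3: 2 × 4 × 9 = 72
  FM-4: 10 × 2 × 6 = 120
  FM-5: 8 × 4 × 5 = 160
  FM-6: 3 × 5 × 9 = 135
  FM-7: 6 × 7 × 10 = 420
  FM-8: 3 × 9 × 3 = 81
  FM-9: 10 × 9 × 6 = 540
Modes with RPN > 77: FM-1 (108), FM-4 (120), FM-5 (160), FM-6 (135), FM-7 (420), FM-8 (81), FM-9 (540) → 7.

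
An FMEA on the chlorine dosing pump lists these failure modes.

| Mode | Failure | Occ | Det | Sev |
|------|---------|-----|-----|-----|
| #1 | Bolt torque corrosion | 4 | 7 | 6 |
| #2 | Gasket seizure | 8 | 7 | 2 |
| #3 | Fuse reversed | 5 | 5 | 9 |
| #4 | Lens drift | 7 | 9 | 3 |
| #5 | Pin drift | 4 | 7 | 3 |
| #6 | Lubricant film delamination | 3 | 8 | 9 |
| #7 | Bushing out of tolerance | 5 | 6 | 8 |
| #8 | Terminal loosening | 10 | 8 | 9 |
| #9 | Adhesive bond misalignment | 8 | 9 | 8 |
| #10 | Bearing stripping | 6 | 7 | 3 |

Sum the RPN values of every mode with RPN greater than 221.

RPN = Severity × Occurrence × Detection:
  #1: 6 × 4 × 7 = 168
  #2: 2 × 8 × 7 = 112
  #3: 9 × 5 × 5 = 225
  #4: 3 × 7 × 9 = 189
  #5: 3 × 4 × 7 = 84
  #6: 9 × 3 × 8 = 216
  #7: 8 × 5 × 6 = 240
  #8: 9 × 10 × 8 = 720
  #9: 8 × 8 × 9 = 576
  #10: 3 × 6 × 7 = 126
RPN > 221: #3 (225), #7 (240), #8 (720), #9 (576).
Sum: 225 + 240 + 720 + 576 = 1761.

1761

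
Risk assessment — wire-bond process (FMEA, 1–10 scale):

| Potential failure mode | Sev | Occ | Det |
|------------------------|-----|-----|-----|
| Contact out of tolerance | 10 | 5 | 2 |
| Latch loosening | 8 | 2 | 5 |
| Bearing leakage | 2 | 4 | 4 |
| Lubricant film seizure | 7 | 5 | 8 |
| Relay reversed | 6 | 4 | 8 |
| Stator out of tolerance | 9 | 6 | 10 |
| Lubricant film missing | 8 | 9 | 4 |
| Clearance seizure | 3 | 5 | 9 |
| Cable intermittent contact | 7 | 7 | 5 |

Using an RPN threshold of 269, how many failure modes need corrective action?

3

RPN = Severity × Occurrence × Detection:
  Contact out of tolerance: 10 × 5 × 2 = 100
  Latch loosening: 8 × 2 × 5 = 80
  Bearing leakage: 2 × 4 × 4 = 32
  Lubricant film seizure: 7 × 5 × 8 = 280
  Relay reversed: 6 × 4 × 8 = 192
  Stator out of tolerance: 9 × 6 × 10 = 540
  Lubricant film missing: 8 × 9 × 4 = 288
  Clearance seizure: 3 × 5 × 9 = 135
  Cable intermittent contact: 7 × 7 × 5 = 245
Modes with RPN ≥ 269: Lubricant film seizure (280), Stator out of tolerance (540), Lubricant film missing (288) → 3.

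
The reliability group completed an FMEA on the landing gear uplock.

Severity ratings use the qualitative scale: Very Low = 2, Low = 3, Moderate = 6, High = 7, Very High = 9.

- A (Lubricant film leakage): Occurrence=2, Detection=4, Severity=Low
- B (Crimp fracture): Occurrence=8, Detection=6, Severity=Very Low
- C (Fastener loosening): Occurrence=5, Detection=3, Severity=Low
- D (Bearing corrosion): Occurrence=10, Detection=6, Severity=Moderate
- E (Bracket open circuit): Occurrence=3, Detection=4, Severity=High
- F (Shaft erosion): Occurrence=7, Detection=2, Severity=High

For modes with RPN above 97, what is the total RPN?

458

RPN = Severity × Occurrence × Detection:
  A: 3 × 2 × 4 = 24
  B: 2 × 8 × 6 = 96
  C: 3 × 5 × 3 = 45
  D: 6 × 10 × 6 = 360
  E: 7 × 3 × 4 = 84
  F: 7 × 7 × 2 = 98
RPN > 97: D (360), F (98).
Sum: 360 + 98 = 458.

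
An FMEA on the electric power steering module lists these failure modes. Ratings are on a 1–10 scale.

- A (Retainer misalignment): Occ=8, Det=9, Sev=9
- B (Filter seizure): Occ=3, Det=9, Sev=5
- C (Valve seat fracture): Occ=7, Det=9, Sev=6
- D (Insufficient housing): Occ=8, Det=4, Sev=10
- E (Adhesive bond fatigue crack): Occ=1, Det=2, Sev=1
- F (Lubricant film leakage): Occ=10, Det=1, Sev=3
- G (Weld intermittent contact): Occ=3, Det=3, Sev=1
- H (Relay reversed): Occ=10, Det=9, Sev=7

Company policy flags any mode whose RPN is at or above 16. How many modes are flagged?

RPN = Severity × Occurrence × Detection:
  A: 9 × 8 × 9 = 648
  B: 5 × 3 × 9 = 135
  C: 6 × 7 × 9 = 378
  D: 10 × 8 × 4 = 320
  E: 1 × 1 × 2 = 2
  F: 3 × 10 × 1 = 30
  G: 1 × 3 × 3 = 9
  H: 7 × 10 × 9 = 630
Modes with RPN ≥ 16: A (648), B (135), C (378), D (320), F (30), H (630) → 6.

6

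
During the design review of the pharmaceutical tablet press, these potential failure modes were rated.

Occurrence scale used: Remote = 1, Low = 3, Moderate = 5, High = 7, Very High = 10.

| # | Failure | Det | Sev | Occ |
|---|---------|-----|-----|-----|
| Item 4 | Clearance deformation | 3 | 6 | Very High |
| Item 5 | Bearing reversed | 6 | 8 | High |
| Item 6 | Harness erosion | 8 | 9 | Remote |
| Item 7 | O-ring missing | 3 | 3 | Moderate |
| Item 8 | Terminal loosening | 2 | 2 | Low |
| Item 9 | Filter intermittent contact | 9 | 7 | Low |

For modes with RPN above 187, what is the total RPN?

525

RPN = Severity × Occurrence × Detection:
  Item 4: 6 × 10 × 3 = 180
  Item 5: 8 × 7 × 6 = 336
  Item 6: 9 × 1 × 8 = 72
  Item 7: 3 × 5 × 3 = 45
  Item 8: 2 × 3 × 2 = 12
  Item 9: 7 × 3 × 9 = 189
RPN > 187: Item 5 (336), Item 9 (189).
Sum: 336 + 189 = 525.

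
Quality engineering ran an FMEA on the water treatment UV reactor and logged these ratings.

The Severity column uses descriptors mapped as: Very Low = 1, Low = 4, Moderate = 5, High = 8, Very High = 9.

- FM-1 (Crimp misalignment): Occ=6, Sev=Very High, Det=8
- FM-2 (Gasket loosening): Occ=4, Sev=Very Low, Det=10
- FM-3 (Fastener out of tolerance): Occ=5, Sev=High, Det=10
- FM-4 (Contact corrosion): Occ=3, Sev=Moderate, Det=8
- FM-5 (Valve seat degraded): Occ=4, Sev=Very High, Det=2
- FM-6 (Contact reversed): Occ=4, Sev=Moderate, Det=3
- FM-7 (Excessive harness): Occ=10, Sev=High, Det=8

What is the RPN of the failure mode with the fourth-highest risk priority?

RPN = Severity × Occurrence × Detection:
  FM-1: 9 × 6 × 8 = 432
  FM-2: 1 × 4 × 10 = 40
  FM-3: 8 × 5 × 10 = 400
  FM-4: 5 × 3 × 8 = 120
  FM-5: 9 × 4 × 2 = 72
  FM-6: 5 × 4 × 3 = 60
  FM-7: 8 × 10 × 8 = 640
Sorted descending: 640, 432, 400, 120, 72, 60, 40.
The fourth-highest RPN is 120 (FM-4).

120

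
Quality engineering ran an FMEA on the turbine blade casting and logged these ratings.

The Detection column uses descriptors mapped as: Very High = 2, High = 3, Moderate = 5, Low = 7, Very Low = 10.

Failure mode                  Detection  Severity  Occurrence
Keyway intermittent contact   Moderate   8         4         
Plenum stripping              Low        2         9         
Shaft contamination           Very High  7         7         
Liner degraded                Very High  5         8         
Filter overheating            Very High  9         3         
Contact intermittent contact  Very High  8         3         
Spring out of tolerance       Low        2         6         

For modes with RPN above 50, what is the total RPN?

602

RPN = Severity × Occurrence × Detection:
  Keyway intermittent contact: 8 × 4 × 5 = 160
  Plenum stripping: 2 × 9 × 7 = 126
  Shaft contamination: 7 × 7 × 2 = 98
  Liner degraded: 5 × 8 × 2 = 80
  Filter overheating: 9 × 3 × 2 = 54
  Contact intermittent contact: 8 × 3 × 2 = 48
  Spring out of tolerance: 2 × 6 × 7 = 84
RPN > 50: Keyway intermittent contact (160), Plenum stripping (126), Shaft contamination (98), Liner degraded (80), Filter overheating (54), Spring out of tolerance (84).
Sum: 160 + 126 + 98 + 80 + 54 + 84 = 602.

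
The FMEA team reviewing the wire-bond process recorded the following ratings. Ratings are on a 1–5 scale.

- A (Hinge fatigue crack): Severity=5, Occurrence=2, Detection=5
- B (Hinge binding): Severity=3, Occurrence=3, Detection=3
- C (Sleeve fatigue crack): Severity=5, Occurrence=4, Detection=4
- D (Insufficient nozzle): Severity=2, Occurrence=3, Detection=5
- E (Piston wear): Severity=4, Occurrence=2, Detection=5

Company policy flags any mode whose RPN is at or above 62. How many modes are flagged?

RPN = Severity × Occurrence × Detection:
  A: 5 × 2 × 5 = 50
  B: 3 × 3 × 3 = 27
  C: 5 × 4 × 4 = 80
  D: 2 × 3 × 5 = 30
  E: 4 × 2 × 5 = 40
Modes with RPN ≥ 62: C (80) → 1.

1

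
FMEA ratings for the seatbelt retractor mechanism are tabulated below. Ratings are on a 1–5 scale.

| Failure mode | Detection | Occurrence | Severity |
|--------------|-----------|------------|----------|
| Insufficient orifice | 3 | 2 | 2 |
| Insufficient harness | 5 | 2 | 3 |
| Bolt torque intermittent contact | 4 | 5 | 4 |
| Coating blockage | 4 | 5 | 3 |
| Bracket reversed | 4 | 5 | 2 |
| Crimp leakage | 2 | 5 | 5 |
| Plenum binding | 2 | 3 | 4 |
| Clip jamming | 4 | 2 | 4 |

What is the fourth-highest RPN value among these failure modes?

40

RPN = Severity × Occurrence × Detection:
  Insufficient orifice: 2 × 2 × 3 = 12
  Insufficient harness: 3 × 2 × 5 = 30
  Bolt torque intermittent contact: 4 × 5 × 4 = 80
  Coating blockage: 3 × 5 × 4 = 60
  Bracket reversed: 2 × 5 × 4 = 40
  Crimp leakage: 5 × 5 × 2 = 50
  Plenum binding: 4 × 3 × 2 = 24
  Clip jamming: 4 × 2 × 4 = 32
Sorted descending: 80, 60, 50, 40, 32, 30, 24, 12.
The fourth-highest RPN is 40 (Bracket reversed).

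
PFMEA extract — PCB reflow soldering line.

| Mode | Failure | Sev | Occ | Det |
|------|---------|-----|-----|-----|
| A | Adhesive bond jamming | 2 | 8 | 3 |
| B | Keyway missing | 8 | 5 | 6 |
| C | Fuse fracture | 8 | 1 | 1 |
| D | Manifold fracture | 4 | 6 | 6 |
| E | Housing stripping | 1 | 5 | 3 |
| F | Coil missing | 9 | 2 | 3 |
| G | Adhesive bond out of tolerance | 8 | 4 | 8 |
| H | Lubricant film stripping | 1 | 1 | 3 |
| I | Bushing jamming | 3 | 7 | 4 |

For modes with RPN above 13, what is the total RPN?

841

RPN = Severity × Occurrence × Detection:
  A: 2 × 8 × 3 = 48
  B: 8 × 5 × 6 = 240
  C: 8 × 1 × 1 = 8
  D: 4 × 6 × 6 = 144
  E: 1 × 5 × 3 = 15
  F: 9 × 2 × 3 = 54
  G: 8 × 4 × 8 = 256
  H: 1 × 1 × 3 = 3
  I: 3 × 7 × 4 = 84
RPN > 13: A (48), B (240), D (144), E (15), F (54), G (256), I (84).
Sum: 48 + 240 + 144 + 15 + 54 + 256 + 84 = 841.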